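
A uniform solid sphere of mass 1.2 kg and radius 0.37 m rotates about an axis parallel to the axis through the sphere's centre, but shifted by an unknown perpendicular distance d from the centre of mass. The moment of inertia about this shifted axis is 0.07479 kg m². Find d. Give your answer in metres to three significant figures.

0.0870

About the centre-of-mass axis, I_cm = (2/5)MR² = (2/5)(1.2)(0.37)² = 0.065712 kg m².
Parallel axis theorem: I = I_cm + Md², so Md² = 0.07479 − 0.065712 = 0.009078 kg m².
d = √(0.009078 / 1.2) = 0.086977 m.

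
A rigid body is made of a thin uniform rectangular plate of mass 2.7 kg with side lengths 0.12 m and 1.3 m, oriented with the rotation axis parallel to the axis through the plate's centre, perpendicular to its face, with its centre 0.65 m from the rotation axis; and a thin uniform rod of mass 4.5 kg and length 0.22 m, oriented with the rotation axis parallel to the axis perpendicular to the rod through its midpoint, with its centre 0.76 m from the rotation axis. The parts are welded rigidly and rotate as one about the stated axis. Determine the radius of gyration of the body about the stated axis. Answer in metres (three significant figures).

0.758

Rectangular plate: I_cm = (1/12)M(a²+b²) = (1/12)(2.7)[(0.12)² + (1.3)²] = 0.38349 kg·m²; centre at d = 0.65 m, so the parallel axis theorem gives I = 0.38349 + (2.7)(0.65)² = 1.5242 kg·m².
Thin rod: I_cm = (1/12)ML² = (1/12)(4.5)(0.22)² = 0.01815 kg·m²; centre at d = 0.76 m, so the parallel axis theorem gives I = 0.01815 + (4.5)(0.76)² = 2.6174 kg·m².
Total I = 4.1416 kg·m²; total mass M = 7.2 kg.
k = √(I/M) = √(4.1416/7.2) = 0.75843 m.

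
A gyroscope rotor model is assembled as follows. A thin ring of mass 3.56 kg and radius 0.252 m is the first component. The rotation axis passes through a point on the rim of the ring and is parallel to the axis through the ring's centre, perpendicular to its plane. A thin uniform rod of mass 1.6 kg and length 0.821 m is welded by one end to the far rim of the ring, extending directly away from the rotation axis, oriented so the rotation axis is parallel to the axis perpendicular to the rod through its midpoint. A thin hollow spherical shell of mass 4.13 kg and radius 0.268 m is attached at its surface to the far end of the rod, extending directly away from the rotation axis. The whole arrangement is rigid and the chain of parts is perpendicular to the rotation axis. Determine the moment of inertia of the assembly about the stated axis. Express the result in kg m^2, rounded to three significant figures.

Thin ring: I_cm = MR² = (3.56)(0.252)² = 0.22607 kg m^2; centre at d = 0.252 m, so I = I_cm + Md² gives I = 0.22607 + (3.56)(0.252)² = 0.45215 kg m^2.
Thin rod: I_cm = (1/12)ML² = (1/12)(1.6)(0.821)² = 0.089872 kg m^2; centre at d = 0.252 + 0.252 + 0.4105 = 0.9145 m, so I = I_cm + Md² gives I = 0.089872 + (1.6)(0.9145)² = 1.428 kg m^2.
Spherical shell: I_cm = (2/3)MR² = (2/3)(4.13)(0.268)² = 0.19776 kg m^2; centre at d = 0.252 + 0.252 + 0.4105 + 0.4105 + 0.268 = 1.593 m, so I = I_cm + Md² gives I = 0.19776 + (4.13)(1.593)² = 10.678 kg m^2.
Total I = 0.45215 + 1.428 + 10.678 = 12.558 kg m^2.

12.6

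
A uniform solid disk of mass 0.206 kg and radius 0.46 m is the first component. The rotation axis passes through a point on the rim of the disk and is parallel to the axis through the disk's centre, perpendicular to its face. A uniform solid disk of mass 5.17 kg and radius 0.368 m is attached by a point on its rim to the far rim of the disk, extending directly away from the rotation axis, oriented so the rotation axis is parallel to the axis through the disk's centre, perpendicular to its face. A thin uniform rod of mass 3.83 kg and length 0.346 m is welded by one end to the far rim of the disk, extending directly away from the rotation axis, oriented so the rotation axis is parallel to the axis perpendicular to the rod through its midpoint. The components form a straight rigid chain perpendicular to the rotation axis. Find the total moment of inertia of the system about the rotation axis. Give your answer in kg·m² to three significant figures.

Solid disk: I_cm = (1/2)MR² = (1/2)(0.206)(0.46)² = 0.021795 kg·m²; centre at d = 0.46 m, so the parallel axis theorem gives I = 0.021795 + (0.206)(0.46)² = 0.065384 kg·m².
Solid disk: I_cm = (1/2)MR² = (1/2)(5.17)(0.368)² = 0.35007 kg·m²; centre at d = 0.46 + 0.46 + 0.368 = 1.288 m, so the parallel axis theorem gives I = 0.35007 + (5.17)(1.288)² = 8.9268 kg·m².
Thin rod: I_cm = (1/12)ML² = (1/12)(3.83)(0.346)² = 0.038209 kg·m²; centre at d = 0.46 + 0.46 + 0.368 + 0.368 + 0.173 = 1.829 m, so the parallel axis theorem gives I = 0.038209 + (3.83)(1.829)² = 12.85 kg·m².
Total I = 0.065384 + 8.9268 + 12.85 = 21.843 kg·m².

21.8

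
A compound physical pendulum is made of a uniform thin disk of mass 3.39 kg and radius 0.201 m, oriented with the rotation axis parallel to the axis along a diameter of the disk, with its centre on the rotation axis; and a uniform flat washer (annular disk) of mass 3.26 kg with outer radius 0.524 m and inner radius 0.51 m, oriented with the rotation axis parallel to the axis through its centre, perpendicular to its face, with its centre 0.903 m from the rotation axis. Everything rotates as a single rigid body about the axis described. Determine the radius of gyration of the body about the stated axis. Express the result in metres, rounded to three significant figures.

Thin disk: I_cm = (1/4)MR² = (1/4)(3.39)(0.201)² = 0.03424 kg m²; axis through the centre, so I = 0.03424 kg m².
Annular disk: I_cm = (1/2)M(R²+r²) = (1/2)(3.26)[(0.524)² + (0.51)²] = 0.87152 kg m²; centre at d = 0.903 m, so I = I_cm + Md² gives I = 0.87152 + (3.26)(0.903)² = 3.5298 kg m².
Total I = 3.564 kg m²; total mass M = 6.65 kg.
k = √(I/M) = √(3.564/6.65) = 0.73208 m.

0.732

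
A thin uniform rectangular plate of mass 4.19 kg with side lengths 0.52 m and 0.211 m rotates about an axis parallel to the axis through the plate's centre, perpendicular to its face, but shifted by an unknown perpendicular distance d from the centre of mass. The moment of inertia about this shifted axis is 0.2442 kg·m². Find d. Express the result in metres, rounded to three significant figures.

About the centre-of-mass axis, I_cm = (1/12)M(a²+b²) = (1/12)(4.19)[(0.52)² + (0.211)²] = 0.10996 kg·m².
Parallel axis theorem: I = I_cm + Md², so Md² = 0.2442 − 0.10996 = 0.13424 kg·m².
d = √(0.13424 / 4.19) = 0.17899 m.

0.179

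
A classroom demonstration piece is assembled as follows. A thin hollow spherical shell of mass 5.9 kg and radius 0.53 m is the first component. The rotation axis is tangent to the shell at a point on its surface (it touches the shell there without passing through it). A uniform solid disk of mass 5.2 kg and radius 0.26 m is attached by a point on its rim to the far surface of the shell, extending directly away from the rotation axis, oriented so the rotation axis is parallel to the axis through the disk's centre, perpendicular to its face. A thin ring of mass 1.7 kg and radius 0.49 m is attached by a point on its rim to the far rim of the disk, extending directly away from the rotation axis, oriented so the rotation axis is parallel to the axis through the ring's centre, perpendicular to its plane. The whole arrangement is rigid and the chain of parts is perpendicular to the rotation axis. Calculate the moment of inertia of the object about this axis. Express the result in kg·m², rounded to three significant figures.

19.7

Spherical shell: I_cm = (2/3)MR² = (2/3)(5.9)(0.53)² = 1.1049 kg·m²; centre at d = 0.53 m, so the parallel axis theorem gives I = 1.1049 + (5.9)(0.53)² = 2.7622 kg·m².
Solid disk: I_cm = (1/2)MR² = (1/2)(5.2)(0.26)² = 0.17576 kg·m²; centre at d = 0.53 + 0.53 + 0.26 = 1.32 m, so the parallel axis theorem gives I = 0.17576 + (5.2)(1.32)² = 9.2362 kg·m².
Thin ring: I_cm = MR² = (1.7)(0.49)² = 0.40817 kg·m²; centre at d = 0.53 + 0.53 + 0.26 + 0.26 + 0.49 = 2.07 m, so the parallel axis theorem gives I = 0.40817 + (1.7)(2.07)² = 7.6925 kg·m².
Total I = 2.7622 + 9.2362 + 7.6925 = 19.691 kg·m².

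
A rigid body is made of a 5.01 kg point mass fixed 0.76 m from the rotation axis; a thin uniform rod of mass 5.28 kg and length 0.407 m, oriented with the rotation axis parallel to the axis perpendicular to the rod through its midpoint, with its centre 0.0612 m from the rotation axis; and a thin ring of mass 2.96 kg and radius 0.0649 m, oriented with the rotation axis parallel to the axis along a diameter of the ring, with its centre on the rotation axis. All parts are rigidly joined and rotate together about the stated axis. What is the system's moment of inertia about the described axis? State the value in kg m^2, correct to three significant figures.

2.99

Point mass: I_cm = 0; centre at d = 0.76 m, so I = I_cm + Md² gives I = 0 + (5.01)(0.76)² = 2.8938 kg m^2.
Thin rod: I_cm = (1/12)ML² = (1/12)(5.28)(0.407)² = 0.072886 kg m^2; centre at d = 0.0612 m, so I = I_cm + Md² gives I = 0.072886 + (5.28)(0.0612)² = 0.092661 kg m^2.
Thin ring: I_cm = (1/2)MR² = (1/2)(2.96)(0.0649)² = 0.0062338 kg m^2; axis through the centre, so I = 0.0062338 kg m^2.
Total I = 2.8938 + 0.092661 + 0.0062338 = 2.9927 kg m^2.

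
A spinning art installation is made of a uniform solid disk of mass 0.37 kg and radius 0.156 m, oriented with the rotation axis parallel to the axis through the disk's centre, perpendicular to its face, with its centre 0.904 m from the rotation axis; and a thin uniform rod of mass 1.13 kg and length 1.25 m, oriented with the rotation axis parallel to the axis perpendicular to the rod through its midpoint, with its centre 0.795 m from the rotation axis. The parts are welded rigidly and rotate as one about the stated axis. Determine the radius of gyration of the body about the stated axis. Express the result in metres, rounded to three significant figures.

Solid disk: I_cm = (1/2)MR² = (1/2)(0.37)(0.156)² = 0.0045022 kg·m²; centre at d = 0.904 m, so the parallel axis theorem gives I = 0.0045022 + (0.37)(0.904)² = 0.30687 kg·m².
Thin rod: I_cm = (1/12)ML² = (1/12)(1.13)(1.25)² = 0.14714 kg·m²; centre at d = 0.795 m, so the parallel axis theorem gives I = 0.14714 + (1.13)(0.795)² = 0.86132 kg·m².
Total I = 1.1682 kg·m²; total mass M = 1.5 kg.
k = √(I/M) = √(1.1682/1.5) = 0.88249 m.

0.882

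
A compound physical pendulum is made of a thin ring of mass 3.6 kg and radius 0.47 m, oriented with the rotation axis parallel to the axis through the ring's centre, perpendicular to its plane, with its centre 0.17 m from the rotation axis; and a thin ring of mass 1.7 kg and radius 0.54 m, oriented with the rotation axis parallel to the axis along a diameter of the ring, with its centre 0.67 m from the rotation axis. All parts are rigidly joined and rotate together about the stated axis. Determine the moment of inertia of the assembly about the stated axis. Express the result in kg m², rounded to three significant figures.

1.91

Thin ring: I_cm = MR² = (3.6)(0.47)² = 0.79524 kg m²; centre at d = 0.17 m, so the parallel axis theorem gives I = 0.79524 + (3.6)(0.17)² = 0.89928 kg m².
Thin ring: I_cm = (1/2)MR² = (1/2)(1.7)(0.54)² = 0.24786 kg m²; centre at d = 0.67 m, so the parallel axis theorem gives I = 0.24786 + (1.7)(0.67)² = 1.011 kg m².
Total I = 0.89928 + 1.011 = 1.9103 kg m².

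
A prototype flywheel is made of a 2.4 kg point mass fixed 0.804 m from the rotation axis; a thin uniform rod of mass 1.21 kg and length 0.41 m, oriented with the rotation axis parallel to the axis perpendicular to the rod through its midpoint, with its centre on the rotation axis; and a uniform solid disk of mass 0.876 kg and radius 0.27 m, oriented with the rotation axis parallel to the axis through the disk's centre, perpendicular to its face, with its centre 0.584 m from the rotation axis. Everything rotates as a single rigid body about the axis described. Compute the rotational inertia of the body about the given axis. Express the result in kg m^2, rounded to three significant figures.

Point mass: I_cm = 0; centre at d = 0.804 m, so I = I_cm + Md² gives I = 0 + (2.4)(0.804)² = 1.5514 kg m^2.
Thin rod: I_cm = (1/12)ML² = (1/12)(1.21)(0.41)² = 0.01695 kg m^2; axis through the centre, so I = 0.01695 kg m^2.
Solid disk: I_cm = (1/2)MR² = (1/2)(0.876)(0.27)² = 0.03193 kg m^2; centre at d = 0.584 m, so I = I_cm + Md² gives I = 0.03193 + (0.876)(0.584)² = 0.3307 kg m^2.
Total I = 1.5514 + 0.01695 + 0.3307 = 1.899 kg m^2.

1.90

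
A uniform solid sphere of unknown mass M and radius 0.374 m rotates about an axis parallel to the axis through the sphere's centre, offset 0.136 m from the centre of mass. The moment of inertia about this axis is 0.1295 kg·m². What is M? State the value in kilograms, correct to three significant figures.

1.74

I = I_cm + Md² = (2/5)MR² + Md² = M·[0.4·(0.374)² + (0.136)²] = M·0.074446.
So M = 0.1295 / 0.074446 = 1.7395 kg.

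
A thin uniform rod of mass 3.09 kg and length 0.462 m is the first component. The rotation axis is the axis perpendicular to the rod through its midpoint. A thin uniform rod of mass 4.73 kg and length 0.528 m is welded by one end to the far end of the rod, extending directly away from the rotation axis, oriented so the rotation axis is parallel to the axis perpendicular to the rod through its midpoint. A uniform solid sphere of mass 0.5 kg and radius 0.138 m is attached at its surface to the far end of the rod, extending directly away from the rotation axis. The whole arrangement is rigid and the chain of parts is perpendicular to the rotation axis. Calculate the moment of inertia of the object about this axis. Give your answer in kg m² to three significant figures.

Thin rod: I_cm = (1/12)ML² = (1/12)(3.09)(0.462)² = 0.054962 kg m²; axis through the centre, so I = 0.054962 kg m².
Thin rod: I_cm = (1/12)ML² = (1/12)(4.73)(0.528)² = 0.10989 kg m²; centre at d = 0.231 + 0.264 = 0.495 m, so I = I_cm + Md² gives I = 0.10989 + (4.73)(0.495)² = 1.2689 kg m².
Solid sphere: I_cm = (2/5)MR² = (2/5)(0.5)(0.138)² = 0.0038088 kg m²; centre at d = 0.231 + 0.264 + 0.264 + 0.138 = 0.897 m, so I = I_cm + Md² gives I = 0.0038088 + (0.5)(0.897)² = 0.40611 kg m².
Total I = 0.054962 + 1.2689 + 0.40611 = 1.7299 kg m².

1.73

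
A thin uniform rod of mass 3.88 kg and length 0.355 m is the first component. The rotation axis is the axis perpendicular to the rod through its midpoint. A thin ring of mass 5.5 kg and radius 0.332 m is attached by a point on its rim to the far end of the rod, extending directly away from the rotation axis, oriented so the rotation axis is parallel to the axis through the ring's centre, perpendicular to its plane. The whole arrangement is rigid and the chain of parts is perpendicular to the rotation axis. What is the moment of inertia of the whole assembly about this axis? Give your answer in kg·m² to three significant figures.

2.07

Thin rod: I_cm = (1/12)ML² = (1/12)(3.88)(0.355)² = 0.040748 kg·m²; axis through the centre, so I = 0.040748 kg·m².
Thin ring: I_cm = MR² = (5.5)(0.332)² = 0.60623 kg·m²; centre at d = 0.1775 + 0.332 = 0.5095 m, so I = I_cm + Md² gives I = 0.60623 + (5.5)(0.5095)² = 2.034 kg·m².
Total I = 0.040748 + 2.034 = 2.0747 kg·m².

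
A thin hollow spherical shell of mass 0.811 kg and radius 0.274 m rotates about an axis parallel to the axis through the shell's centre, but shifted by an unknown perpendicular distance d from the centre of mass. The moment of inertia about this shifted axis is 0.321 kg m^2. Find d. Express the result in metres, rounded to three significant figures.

0.588

About the centre-of-mass axis, I_cm = (2/3)MR² = (2/3)(0.811)(0.274)² = 0.040591 kg m^2.
Parallel axis theorem: I = I_cm + Md², so Md² = 0.321 − 0.040591 = 0.28041 kg m^2.
d = √(0.28041 / 0.811) = 0.58801 m.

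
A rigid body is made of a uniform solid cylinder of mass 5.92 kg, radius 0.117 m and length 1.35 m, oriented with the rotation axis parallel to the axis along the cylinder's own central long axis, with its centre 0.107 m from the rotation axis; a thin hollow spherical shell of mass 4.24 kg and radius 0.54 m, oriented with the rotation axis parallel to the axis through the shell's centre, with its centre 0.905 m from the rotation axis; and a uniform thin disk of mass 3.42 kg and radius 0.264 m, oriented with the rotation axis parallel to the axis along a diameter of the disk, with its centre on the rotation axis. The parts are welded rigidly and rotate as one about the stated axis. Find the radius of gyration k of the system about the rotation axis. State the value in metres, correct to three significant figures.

0.573

Solid cylinder: I_cm = (1/2)MR² = (1/2)(5.92)(0.117)² = 0.040519 kg m^2; centre at d = 0.107 m, so I = I_cm + Md² gives I = 0.040519 + (5.92)(0.107)² = 0.1083 kg m^2.
Spherical shell: I_cm = (2/3)MR² = (2/3)(4.24)(0.54)² = 0.82426 kg m^2; centre at d = 0.905 m, so I = I_cm + Md² gives I = 0.82426 + (4.24)(0.905)² = 4.2969 kg m^2.
Thin disk: I_cm = (1/4)MR² = (1/4)(3.42)(0.264)² = 0.05959 kg m^2; axis through the centre, so I = 0.05959 kg m^2.
Total I = 4.4648 kg m^2; total mass M = 13.58 kg.
k = √(I/M) = √(4.4648/13.58) = 0.57339 m.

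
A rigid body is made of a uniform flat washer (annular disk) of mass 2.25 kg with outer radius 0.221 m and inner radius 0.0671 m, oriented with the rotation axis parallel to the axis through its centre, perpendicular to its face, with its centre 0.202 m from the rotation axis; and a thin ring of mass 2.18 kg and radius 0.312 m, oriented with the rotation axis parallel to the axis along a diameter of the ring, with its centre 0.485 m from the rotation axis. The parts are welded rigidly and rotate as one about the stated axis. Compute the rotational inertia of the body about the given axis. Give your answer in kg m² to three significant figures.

0.771

Annular disk: I_cm = (1/2)M(R²+r²) = (1/2)(2.25)[(0.221)² + (0.0671)²] = 0.060011 kg m²; centre at d = 0.202 m, so I = I_cm + Md² gives I = 0.060011 + (2.25)(0.202)² = 0.15182 kg m².
Thin ring: I_cm = (1/2)MR² = (1/2)(2.18)(0.312)² = 0.1061 kg m²; centre at d = 0.485 m, so I = I_cm + Md² gives I = 0.1061 + (2.18)(0.485)² = 0.6189 kg m².
Total I = 0.15182 + 0.6189 = 0.77072 kg m².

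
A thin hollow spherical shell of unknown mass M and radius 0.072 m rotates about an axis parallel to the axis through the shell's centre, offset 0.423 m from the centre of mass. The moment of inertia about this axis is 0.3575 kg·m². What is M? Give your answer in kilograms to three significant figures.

1.96

I = I_cm + Md² = (2/3)MR² + Md² = M·[0.666667·(0.072)² + (0.423)²] = M·0.18238.
So M = 0.3575 / 0.18238 = 1.9601 kg.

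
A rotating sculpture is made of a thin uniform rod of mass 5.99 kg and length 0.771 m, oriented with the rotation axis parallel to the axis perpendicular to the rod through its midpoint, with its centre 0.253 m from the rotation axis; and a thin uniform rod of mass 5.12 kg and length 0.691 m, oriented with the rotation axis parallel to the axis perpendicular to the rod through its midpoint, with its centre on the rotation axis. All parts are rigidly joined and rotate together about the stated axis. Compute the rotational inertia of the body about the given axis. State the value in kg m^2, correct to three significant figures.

0.884

Thin rod: I_cm = (1/12)ML² = (1/12)(5.99)(0.771)² = 0.29673 kg m^2; centre at d = 0.253 m, so the parallel axis theorem gives I = 0.29673 + (5.99)(0.253)² = 0.68014 kg m^2.
Thin rod: I_cm = (1/12)ML² = (1/12)(5.12)(0.691)² = 0.20373 kg m^2; axis through the centre, so I = 0.20373 kg m^2.
Total I = 0.68014 + 0.20373 = 0.88386 kg m^2.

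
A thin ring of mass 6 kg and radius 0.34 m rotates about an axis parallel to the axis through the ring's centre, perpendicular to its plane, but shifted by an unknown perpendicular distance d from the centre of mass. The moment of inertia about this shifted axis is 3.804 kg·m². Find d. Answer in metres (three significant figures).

0.720

About the centre-of-mass axis, I_cm = MR² = (6)(0.34)² = 0.6936 kg·m².
Parallel axis theorem: I = I_cm + Md², so Md² = 3.804 − 0.6936 = 3.1104 kg·m².
d = √(3.1104 / 6) = 0.72 m.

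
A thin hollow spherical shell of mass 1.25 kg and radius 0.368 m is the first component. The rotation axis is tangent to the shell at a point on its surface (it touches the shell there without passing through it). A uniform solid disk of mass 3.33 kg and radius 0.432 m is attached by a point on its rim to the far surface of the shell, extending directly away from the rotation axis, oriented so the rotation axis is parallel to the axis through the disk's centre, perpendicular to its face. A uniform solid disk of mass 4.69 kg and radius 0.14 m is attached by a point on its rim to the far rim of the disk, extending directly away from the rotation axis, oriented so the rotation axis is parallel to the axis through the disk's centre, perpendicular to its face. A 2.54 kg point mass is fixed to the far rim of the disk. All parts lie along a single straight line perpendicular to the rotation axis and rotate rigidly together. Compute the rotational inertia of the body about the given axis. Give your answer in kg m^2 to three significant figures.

28.4

Spherical shell: I_cm = (2/3)MR² = (2/3)(1.25)(0.368)² = 0.11285 kg m^2; centre at d = 0.368 m, so I = I_cm + Md² gives I = 0.11285 + (1.25)(0.368)² = 0.28213 kg m^2.
Solid disk: I_cm = (1/2)MR² = (1/2)(3.33)(0.432)² = 0.31073 kg m^2; centre at d = 0.368 + 0.368 + 0.432 = 1.168 m, so I = I_cm + Md² gives I = 0.31073 + (3.33)(1.168)² = 4.8536 kg m^2.
Solid disk: I_cm = (1/2)MR² = (1/2)(4.69)(0.14)² = 0.045962 kg m^2; centre at d = 0.368 + 0.368 + 0.432 + 0.432 + 0.14 = 1.74 m, so I = I_cm + Md² gives I = 0.045962 + (4.69)(1.74)² = 14.245 kg m^2.
Point mass: I_cm = 0; centre at d = 0.368 + 0.368 + 0.432 + 0.432 + 0.14 + 0.14 = 1.88 m, so I = I_cm + Md² gives I = 0 + (2.54)(1.88)² = 8.9774 kg m^2.
Total I = 0.28213 + 4.8536 + 14.245 + 8.9774 = 28.359 kg m^2.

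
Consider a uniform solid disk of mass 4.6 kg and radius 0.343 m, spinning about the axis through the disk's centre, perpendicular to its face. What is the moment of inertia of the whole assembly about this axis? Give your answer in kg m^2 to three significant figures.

I_cm = (1/2)MR² = (1/2)(4.6)(0.343)² = 0.27059 kg m^2; axis through the centre, so I = 0.27059 kg m^2.

0.271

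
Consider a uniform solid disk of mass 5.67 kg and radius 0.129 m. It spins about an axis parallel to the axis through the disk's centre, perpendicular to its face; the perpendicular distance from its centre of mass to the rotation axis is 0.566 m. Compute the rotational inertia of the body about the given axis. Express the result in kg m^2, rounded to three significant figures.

I_cm = (1/2)MR² = (1/2)(5.67)(0.129)² = 0.047177 kg m^2; centre at d = 0.566 m, so the parallel axis theorem gives I = 0.047177 + (5.67)(0.566)² = 1.8636 kg m^2.

1.86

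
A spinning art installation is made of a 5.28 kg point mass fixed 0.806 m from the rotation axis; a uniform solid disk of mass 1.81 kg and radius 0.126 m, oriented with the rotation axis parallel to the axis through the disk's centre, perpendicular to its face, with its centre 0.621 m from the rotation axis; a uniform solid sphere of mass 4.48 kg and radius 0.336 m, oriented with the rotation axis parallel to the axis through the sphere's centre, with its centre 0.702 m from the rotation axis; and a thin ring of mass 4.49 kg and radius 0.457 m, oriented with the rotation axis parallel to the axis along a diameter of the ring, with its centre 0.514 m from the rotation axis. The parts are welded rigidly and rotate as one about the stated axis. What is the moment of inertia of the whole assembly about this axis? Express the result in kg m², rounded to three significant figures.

8.21

Point mass: I_cm = 0; centre at d = 0.806 m, so the parallel axis theorem gives I = 0 + (5.28)(0.806)² = 3.4301 kg m².
Solid disk: I_cm = (1/2)MR² = (1/2)(1.81)(0.126)² = 0.014368 kg m²; centre at d = 0.621 m, so the parallel axis theorem gives I = 0.014368 + (1.81)(0.621)² = 0.71238 kg m².
Solid sphere: I_cm = (2/5)MR² = (2/5)(4.48)(0.336)² = 0.20231 kg m²; centre at d = 0.702 m, so the parallel axis theorem gives I = 0.20231 + (4.48)(0.702)² = 2.4101 kg m².
Thin ring: I_cm = (1/2)MR² = (1/2)(4.49)(0.457)² = 0.46887 kg m²; centre at d = 0.514 m, so the parallel axis theorem gives I = 0.46887 + (4.49)(0.514)² = 1.6551 kg m².
Total I = 3.4301 + 0.71238 + 2.4101 + 1.6551 = 8.2076 kg m².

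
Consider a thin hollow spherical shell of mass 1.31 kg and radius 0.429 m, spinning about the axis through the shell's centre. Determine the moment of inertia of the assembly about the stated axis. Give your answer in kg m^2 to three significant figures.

I_cm = (2/3)MR² = (2/3)(1.31)(0.429)² = 0.16073 kg m^2; axis through the centre, so I = 0.16073 kg m^2.

0.161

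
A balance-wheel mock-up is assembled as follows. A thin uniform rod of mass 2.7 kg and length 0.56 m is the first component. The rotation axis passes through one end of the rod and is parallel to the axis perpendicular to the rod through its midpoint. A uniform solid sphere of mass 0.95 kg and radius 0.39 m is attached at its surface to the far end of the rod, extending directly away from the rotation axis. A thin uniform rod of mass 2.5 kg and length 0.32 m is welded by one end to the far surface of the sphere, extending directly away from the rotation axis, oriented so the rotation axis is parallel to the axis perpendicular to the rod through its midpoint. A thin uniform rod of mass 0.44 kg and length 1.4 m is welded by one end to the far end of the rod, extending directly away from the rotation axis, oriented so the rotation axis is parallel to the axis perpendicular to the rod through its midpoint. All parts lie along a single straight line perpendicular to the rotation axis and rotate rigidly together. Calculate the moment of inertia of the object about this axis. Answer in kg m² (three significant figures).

9.37

Thin rod: I_cm = (1/12)ML² = (1/12)(2.7)(0.56)² = 0.07056 kg m²; centre at d = 0.28 m, so I = I_cm + Md² gives I = 0.07056 + (2.7)(0.28)² = 0.28224 kg m².
Solid sphere: I_cm = (2/5)MR² = (2/5)(0.95)(0.39)² = 0.057798 kg m²; centre at d = 0.28 + 0.28 + 0.39 = 0.95 m, so I = I_cm + Md² gives I = 0.057798 + (0.95)(0.95)² = 0.91517 kg m².
Thin rod: I_cm = (1/12)ML² = (1/12)(2.5)(0.32)² = 0.021333 kg m²; centre at d = 0.28 + 0.28 + 0.39 + 0.39 + 0.16 = 1.5 m, so I = I_cm + Md² gives I = 0.021333 + (2.5)(1.5)² = 5.6463 kg m².
Thin rod: I_cm = (1/12)ML² = (1/12)(0.44)(1.4)² = 0.071867 kg m²; centre at d = 0.28 + 0.28 + 0.39 + 0.39 + 0.16 + 0.16 + 0.7 = 2.36 m, so I = I_cm + Md² gives I = 0.071867 + (0.44)(2.36)² = 2.5225 kg m².
Total I = 0.28224 + 0.91517 + 5.6463 + 2.5225 = 9.3662 kg m².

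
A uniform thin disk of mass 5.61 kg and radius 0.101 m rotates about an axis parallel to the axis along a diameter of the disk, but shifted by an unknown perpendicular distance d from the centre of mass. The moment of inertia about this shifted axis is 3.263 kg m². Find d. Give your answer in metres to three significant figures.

About the centre-of-mass axis, I_cm = (1/4)MR² = (1/4)(5.61)(0.101)² = 0.014307 kg m².
Parallel axis theorem: I = I_cm + Md², so Md² = 3.263 − 0.014307 = 3.2487 kg m².
d = √(3.2487 / 5.61) = 0.76098 m.

0.761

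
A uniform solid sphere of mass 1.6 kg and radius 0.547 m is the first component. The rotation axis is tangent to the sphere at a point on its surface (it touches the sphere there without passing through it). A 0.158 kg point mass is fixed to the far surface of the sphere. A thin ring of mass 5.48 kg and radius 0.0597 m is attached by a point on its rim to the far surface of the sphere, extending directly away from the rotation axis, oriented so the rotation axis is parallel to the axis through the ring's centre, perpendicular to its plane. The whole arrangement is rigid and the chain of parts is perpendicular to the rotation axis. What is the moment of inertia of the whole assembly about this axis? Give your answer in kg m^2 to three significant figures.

8.17

Solid sphere: I_cm = (2/5)MR² = (2/5)(1.6)(0.547)² = 0.19149 kg m^2; centre at d = 0.547 m, so I = I_cm + Md² gives I = 0.19149 + (1.6)(0.547)² = 0.67023 kg m^2.
Point mass: I_cm = 0; centre at d = 0.547 + 0.547 = 1.094 m, so I = I_cm + Md² gives I = 0 + (0.158)(1.094)² = 0.1891 kg m^2.
Thin ring: I_cm = MR² = (5.48)(0.0597)² = 0.019531 kg m^2; centre at d = 0.547 + 0.547 + 0.0597 = 1.1537 m, so I = I_cm + Md² gives I = 0.019531 + (5.48)(1.1537)² = 7.3135 kg m^2.
Total I = 0.67023 + 0.1891 + 7.3135 = 8.1729 kg m^2.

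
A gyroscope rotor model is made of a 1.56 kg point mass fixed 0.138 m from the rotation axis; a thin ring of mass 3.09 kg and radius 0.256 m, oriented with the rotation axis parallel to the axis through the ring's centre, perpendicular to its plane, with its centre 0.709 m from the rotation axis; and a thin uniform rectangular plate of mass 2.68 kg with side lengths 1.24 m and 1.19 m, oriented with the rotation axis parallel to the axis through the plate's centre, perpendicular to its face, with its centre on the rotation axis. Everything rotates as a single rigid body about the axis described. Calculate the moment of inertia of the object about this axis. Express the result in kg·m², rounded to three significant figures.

2.45

Point mass: I_cm = 0; centre at d = 0.138 m, so I = I_cm + Md² gives I = 0 + (1.56)(0.138)² = 0.029709 kg·m².
Thin ring: I_cm = MR² = (3.09)(0.256)² = 0.20251 kg·m²; centre at d = 0.709 m, so I = I_cm + Md² gives I = 0.20251 + (3.09)(0.709)² = 1.7558 kg·m².
Rectangular plate: I_cm = (1/12)M(a²+b²) = (1/12)(2.68)[(1.24)² + (1.19)²] = 0.65966 kg·m²; axis through the centre, so I = 0.65966 kg·m².
Total I = 0.029709 + 1.7558 + 0.65966 = 2.4452 kg·m².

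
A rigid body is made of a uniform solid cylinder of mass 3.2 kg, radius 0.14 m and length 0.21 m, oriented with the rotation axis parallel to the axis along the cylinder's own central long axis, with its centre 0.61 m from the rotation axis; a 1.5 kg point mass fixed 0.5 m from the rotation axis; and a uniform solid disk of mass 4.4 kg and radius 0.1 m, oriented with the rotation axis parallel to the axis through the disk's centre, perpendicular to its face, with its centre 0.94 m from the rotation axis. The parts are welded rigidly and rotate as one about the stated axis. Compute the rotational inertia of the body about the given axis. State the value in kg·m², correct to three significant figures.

5.51

Solid cylinder: I_cm = (1/2)MR² = (1/2)(3.2)(0.14)² = 0.03136 kg·m²; centre at d = 0.61 m, so the parallel axis theorem gives I = 0.03136 + (3.2)(0.61)² = 1.2221 kg·m².
Point mass: I_cm = 0; centre at d = 0.5 m, so the parallel axis theorem gives I = 0 + (1.5)(0.5)² = 0.375 kg·m².
Solid disk: I_cm = (1/2)MR² = (1/2)(4.4)(0.1)² = 0.022 kg·m²; centre at d = 0.94 m, so the parallel axis theorem gives I = 0.022 + (4.4)(0.94)² = 3.9098 kg·m².
Total I = 1.2221 + 0.375 + 3.9098 = 5.5069 kg·m².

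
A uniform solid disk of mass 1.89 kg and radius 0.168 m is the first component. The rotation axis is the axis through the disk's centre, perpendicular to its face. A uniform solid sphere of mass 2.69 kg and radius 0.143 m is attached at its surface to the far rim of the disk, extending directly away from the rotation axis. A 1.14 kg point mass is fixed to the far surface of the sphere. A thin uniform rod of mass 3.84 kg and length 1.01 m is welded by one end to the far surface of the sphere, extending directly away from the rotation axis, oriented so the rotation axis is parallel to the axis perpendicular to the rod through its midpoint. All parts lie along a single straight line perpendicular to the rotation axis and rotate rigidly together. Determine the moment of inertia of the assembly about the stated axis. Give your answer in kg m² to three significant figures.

Solid disk: I_cm = (1/2)MR² = (1/2)(1.89)(0.168)² = 0.026672 kg m²; axis through the centre, so I = 0.026672 kg m².
Solid sphere: I_cm = (2/5)MR² = (2/5)(2.69)(0.143)² = 0.022003 kg m²; centre at d = 0.168 + 0.143 = 0.311 m, so the parallel axis theorem gives I = 0.022003 + (2.69)(0.311)² = 0.28218 kg m².
Point mass: I_cm = 0; centre at d = 0.168 + 0.143 + 0.143 = 0.454 m, so the parallel axis theorem gives I = 0 + (1.14)(0.454)² = 0.23497 kg m².
Thin rod: I_cm = (1/12)ML² = (1/12)(3.84)(1.01)² = 0.32643 kg m²; centre at d = 0.168 + 0.143 + 0.143 + 0.505 = 0.959 m, so the parallel axis theorem gives I = 0.32643 + (3.84)(0.959)² = 3.858 kg m².
Total I = 0.026672 + 0.28218 + 0.23497 + 3.858 = 4.4018 kg m².

4.40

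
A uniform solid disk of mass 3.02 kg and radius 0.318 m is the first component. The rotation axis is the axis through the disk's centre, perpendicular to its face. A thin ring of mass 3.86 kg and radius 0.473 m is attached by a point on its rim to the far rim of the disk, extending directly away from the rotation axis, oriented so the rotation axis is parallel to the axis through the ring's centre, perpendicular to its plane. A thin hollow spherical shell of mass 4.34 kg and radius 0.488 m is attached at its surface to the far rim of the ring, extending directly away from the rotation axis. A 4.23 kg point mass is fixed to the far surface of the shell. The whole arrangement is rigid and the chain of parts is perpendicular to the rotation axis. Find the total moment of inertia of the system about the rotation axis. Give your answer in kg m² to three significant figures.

Solid disk: I_cm = (1/2)MR² = (1/2)(3.02)(0.318)² = 0.1527 kg m²; axis through the centre, so I = 0.1527 kg m².
Thin ring: I_cm = MR² = (3.86)(0.473)² = 0.86359 kg m²; centre at d = 0.318 + 0.473 = 0.791 m, so the parallel axis theorem gives I = 0.86359 + (3.86)(0.791)² = 3.2787 kg m².
Spherical shell: I_cm = (2/3)MR² = (2/3)(4.34)(0.488)² = 0.68903 kg m²; centre at d = 0.318 + 0.473 + 0.473 + 0.488 = 1.752 m, so the parallel axis theorem gives I = 0.68903 + (4.34)(1.752)² = 14.011 kg m².
Point mass: I_cm = 0; centre at d = 0.318 + 0.473 + 0.473 + 0.488 + 0.488 = 2.24 m, so the parallel axis theorem gives I = 0 + (4.23)(2.24)² = 21.224 kg m².
Total I = 0.1527 + 3.2787 + 14.011 + 21.224 = 38.667 kg m².

38.7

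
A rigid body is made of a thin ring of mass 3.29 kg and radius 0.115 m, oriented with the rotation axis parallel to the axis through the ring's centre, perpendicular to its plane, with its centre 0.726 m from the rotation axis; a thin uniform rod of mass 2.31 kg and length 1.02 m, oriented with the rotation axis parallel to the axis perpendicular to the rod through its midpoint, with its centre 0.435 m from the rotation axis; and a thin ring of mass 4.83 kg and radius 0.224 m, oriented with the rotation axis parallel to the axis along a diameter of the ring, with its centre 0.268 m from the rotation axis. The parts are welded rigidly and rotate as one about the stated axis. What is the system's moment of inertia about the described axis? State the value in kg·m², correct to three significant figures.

2.88

Thin ring: I_cm = MR² = (3.29)(0.115)² = 0.04351 kg·m²; centre at d = 0.726 m, so the parallel axis theorem gives I = 0.04351 + (3.29)(0.726)² = 1.7776 kg·m².
Thin rod: I_cm = (1/12)ML² = (1/12)(2.31)(1.02)² = 0.20028 kg·m²; centre at d = 0.435 m, so the parallel axis theorem gives I = 0.20028 + (2.31)(0.435)² = 0.63739 kg·m².
Thin ring: I_cm = (1/2)MR² = (1/2)(4.83)(0.224)² = 0.12118 kg·m²; centre at d = 0.268 m, so the parallel axis theorem gives I = 0.12118 + (4.83)(0.268)² = 0.46808 kg·m².
Total I = 1.7776 + 0.63739 + 0.46808 = 2.8831 kg·m².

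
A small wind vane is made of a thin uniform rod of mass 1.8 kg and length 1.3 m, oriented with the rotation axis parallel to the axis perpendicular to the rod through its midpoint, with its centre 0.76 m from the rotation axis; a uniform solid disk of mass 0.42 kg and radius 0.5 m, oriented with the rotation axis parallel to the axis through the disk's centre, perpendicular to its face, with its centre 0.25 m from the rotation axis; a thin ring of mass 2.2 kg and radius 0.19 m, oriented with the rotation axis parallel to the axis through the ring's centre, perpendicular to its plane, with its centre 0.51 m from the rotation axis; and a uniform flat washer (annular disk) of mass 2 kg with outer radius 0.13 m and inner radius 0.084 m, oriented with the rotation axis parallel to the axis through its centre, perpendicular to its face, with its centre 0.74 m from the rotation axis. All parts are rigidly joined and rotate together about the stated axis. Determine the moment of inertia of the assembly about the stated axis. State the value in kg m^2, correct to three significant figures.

3.14

Thin rod: I_cm = (1/12)ML² = (1/12)(1.8)(1.3)² = 0.2535 kg m^2; centre at d = 0.76 m, so I = I_cm + Md² gives I = 0.2535 + (1.8)(0.76)² = 1.2932 kg m^2.
Solid disk: I_cm = (1/2)MR² = (1/2)(0.42)(0.5)² = 0.0525 kg m^2; centre at d = 0.25 m, so I = I_cm + Md² gives I = 0.0525 + (0.42)(0.25)² = 0.07875 kg m^2.
Thin ring: I_cm = MR² = (2.2)(0.19)² = 0.07942 kg m^2; centre at d = 0.51 m, so I = I_cm + Md² gives I = 0.07942 + (2.2)(0.51)² = 0.65164 kg m^2.
Annular disk: I_cm = (1/2)M(R²+r²) = (1/2)(2)[(0.13)² + (0.084)²] = 0.023956 kg m^2; centre at d = 0.74 m, so I = I_cm + Md² gives I = 0.023956 + (2)(0.74)² = 1.1192 kg m^2.
Total I = 1.2932 + 0.07875 + 0.65164 + 1.1192 = 3.1427 kg m^2.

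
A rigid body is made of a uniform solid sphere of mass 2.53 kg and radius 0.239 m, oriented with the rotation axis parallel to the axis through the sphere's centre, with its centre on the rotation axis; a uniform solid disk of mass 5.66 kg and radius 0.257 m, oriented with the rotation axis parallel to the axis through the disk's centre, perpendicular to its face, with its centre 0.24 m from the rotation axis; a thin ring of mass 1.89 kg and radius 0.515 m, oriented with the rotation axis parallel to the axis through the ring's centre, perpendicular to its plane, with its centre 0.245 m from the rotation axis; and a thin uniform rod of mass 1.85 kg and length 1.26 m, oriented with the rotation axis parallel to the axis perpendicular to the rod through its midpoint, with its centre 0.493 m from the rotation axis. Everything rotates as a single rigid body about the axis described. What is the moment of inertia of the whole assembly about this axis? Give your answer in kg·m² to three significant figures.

1.88

Solid sphere: I_cm = (2/5)MR² = (2/5)(2.53)(0.239)² = 0.057806 kg·m²; axis through the centre, so I = 0.057806 kg·m².
Solid disk: I_cm = (1/2)MR² = (1/2)(5.66)(0.257)² = 0.18692 kg·m²; centre at d = 0.24 m, so the parallel axis theorem gives I = 0.18692 + (5.66)(0.24)² = 0.51293 kg·m².
Thin ring: I_cm = MR² = (1.89)(0.515)² = 0.50128 kg·m²; centre at d = 0.245 m, so the parallel axis theorem gives I = 0.50128 + (1.89)(0.245)² = 0.61472 kg·m².
Thin rod: I_cm = (1/12)ML² = (1/12)(1.85)(1.26)² = 0.24476 kg·m²; centre at d = 0.493 m, so the parallel axis theorem gives I = 0.24476 + (1.85)(0.493)² = 0.6944 kg·m².
Total I = 0.057806 + 0.51293 + 0.61472 + 0.6944 = 1.8799 kg·m².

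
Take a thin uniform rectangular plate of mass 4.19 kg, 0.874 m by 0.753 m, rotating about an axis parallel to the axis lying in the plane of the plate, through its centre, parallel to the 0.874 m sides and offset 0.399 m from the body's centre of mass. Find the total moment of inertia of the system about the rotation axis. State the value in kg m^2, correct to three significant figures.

0.865

I_cm = (1/12)Mb² = (1/12)(4.19)(0.753)² = 0.19798 kg m^2; centre at d = 0.399 m, so the parallel axis theorem gives I = 0.19798 + (4.19)(0.399)² = 0.86503 kg m^2.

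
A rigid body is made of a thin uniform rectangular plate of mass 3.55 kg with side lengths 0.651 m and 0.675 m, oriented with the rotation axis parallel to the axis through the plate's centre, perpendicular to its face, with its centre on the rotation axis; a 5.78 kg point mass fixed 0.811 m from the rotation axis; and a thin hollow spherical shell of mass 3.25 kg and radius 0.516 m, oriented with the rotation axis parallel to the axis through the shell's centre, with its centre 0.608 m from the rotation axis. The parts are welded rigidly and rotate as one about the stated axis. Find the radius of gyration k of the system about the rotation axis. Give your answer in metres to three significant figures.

Rectangular plate: I_cm = (1/12)M(a²+b²) = (1/12)(3.55)[(0.651)² + (0.675)²] = 0.26016 kg m^2; axis through the centre, so I = 0.26016 kg m^2.
Point mass: I_cm = 0; centre at d = 0.811 m, so the parallel axis theorem gives I = 0 + (5.78)(0.811)² = 3.8016 kg m^2.
Spherical shell: I_cm = (2/3)MR² = (2/3)(3.25)(0.516)² = 0.57689 kg m^2; centre at d = 0.608 m, so the parallel axis theorem gives I = 0.57689 + (3.25)(0.608)² = 1.7783 kg m^2.
Total I = 5.8401 kg m^2; total mass M = 12.58 kg.
k = √(I/M) = √(5.8401/12.58) = 0.68135 m.

0.681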